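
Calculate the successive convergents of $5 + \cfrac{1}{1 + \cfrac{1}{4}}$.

Using the convergent recurrence p_i = a_i*p_{i-1} + p_{i-2}, q_i = a_i*q_{i-1} + q_{i-2} with p_{-2}=0, p_{-1}=1, q_{-2}=1, q_{-1}=0:
  i=0: a_0=5, p_0 = 5*1 + 0 = 5, q_0 = 5*0 + 1 = 1.
  i=1: a_1=1, p_1 = 1*5 + 1 = 6, q_1 = 1*1 + 0 = 1.
  i=2: a_2=4, p_2 = 4*6 + 5 = 29, q_2 = 4*1 + 1 = 5.

5/1, 6/1, 29/5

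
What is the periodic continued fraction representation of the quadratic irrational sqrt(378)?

Write x_i = (sqrt(378) + m_i)/d_i with (m_0, d_0) = (0, 1). a_0 = floor(sqrt(378)) = 19, since 19^2 = 361 <= 378 < 400 = 20^2.
Iterate m_{i+1} = d_i*a_i - m_i, d_{i+1} = (378 - m_{i+1}^2)/d_i, a_{i+1} = floor((a_0 + m_{i+1})/d_{i+1}):
  m_1 = 1*19 - 0 = 19, d_1 = (378 - 19^2)/1 = 17/1 = 17, a_1 = floor((19 + 19)/17) = 2.
  m_2 = 17*2 - 19 = 15, d_2 = (378 - 15^2)/17 = 153/17 = 9, a_2 = floor((19 + 15)/9) = 3.
  m_3 = 9*3 - 15 = 12, d_3 = (378 - 12^2)/9 = 234/9 = 26, a_3 = floor((19 + 12)/26) = 1.
  m_4 = 26*1 - 12 = 14, d_4 = (378 - 14^2)/26 = 182/26 = 7, a_4 = floor((19 + 14)/7) = 4.
  m_5 = 7*4 - 14 = 14, d_5 = (378 - 14^2)/7 = 182/7 = 26, a_5 = floor((19 + 14)/26) = 1.
  m_6 = 26*1 - 14 = 12, d_6 = (378 - 12^2)/26 = 234/26 = 9, a_6 = floor((19 + 12)/9) = 3.
  m_7 = 9*3 - 12 = 15, d_7 = (378 - 15^2)/9 = 153/9 = 17, a_7 = floor((19 + 15)/17) = 2.
  m_8 = 17*2 - 15 = 19, d_8 = (378 - 19^2)/17 = 17/17 = 1, a_8 = floor((19 + 19)/1) = 38.
  m_9 = 1*38 - 19 = 19, d_9 = (378 - 19^2)/1 = 17/1 = 17: (m_9, d_9) = (m_1, d_1) = (19, 17), so from here the quotients repeat a_1, ..., a_8; the period length is 8.
Hence the expansion of sqrt(378) is a_0 = 19 followed by the repeating block 2, 3, 1, 4, 1, 3, 2, 38 (period 8).

[19; (2, 3, 1, 4, 1, 3, 2, 38)]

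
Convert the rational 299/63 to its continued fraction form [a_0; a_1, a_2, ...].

[4; 1, 2, 1, 15]

Run the Euclidean algorithm on 299 and 63; the successive quotients are the partial quotients a_0, a_1, ... (each step inverts the fractional part left over by the previous one):
  299 = 4*63 + 47, so a_0 = 4.
  63 = 1*47 + 16, so a_1 = 1.
  47 = 2*16 + 15, so a_2 = 2.
  16 = 1*15 + 1, so a_3 = 1.
  15 = 15*1 + 0, so a_4 = 15.
The remainder reaches 0 after 5 divisions, so the expansion has 5 partial quotients, read off in order.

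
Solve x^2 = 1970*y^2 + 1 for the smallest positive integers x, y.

First expand sqrt(1970) as a continued fraction. With x_i = (sqrt(1970) + m_i)/d_i and (m_0, d_0) = (0, 1): a_0 = floor(sqrt(1970)) = 44, since 44^2 = 1936 <= 1970 < 2025 = 45^2.
Iterate m_{i+1} = d_i*a_i - m_i, d_{i+1} = (1970 - m_{i+1}^2)/d_i, a_{i+1} = floor((a_0 + m_{i+1})/d_{i+1}):
  m_1 = 1*44 - 0 = 44, d_1 = (1970 - 44^2)/1 = 34/1 = 34, a_1 = floor((44 + 44)/34) = 2.
  m_2 = 34*2 - 44 = 24, d_2 = (1970 - 24^2)/34 = 1394/34 = 41, a_2 = floor((44 + 24)/41) = 1.
  m_3 = 41*1 - 24 = 17, d_3 = (1970 - 17^2)/41 = 1681/41 = 41, a_3 = floor((44 + 17)/41) = 1.
  m_4 = 41*1 - 17 = 24, d_4 = (1970 - 24^2)/41 = 1394/41 = 34, a_4 = floor((44 + 24)/34) = 2.
  m_5 = 34*2 - 24 = 44, d_5 = (1970 - 44^2)/34 = 34/34 = 1, a_5 = floor((44 + 44)/1) = 88.
  m_6 = 1*88 - 44 = 44, d_6 = (1970 - 44^2)/1 = 34/1 = 34: (m_6, d_6) = (m_1, d_1) = (44, 34), so from here the quotients repeat a_1, ..., a_5; the period length is 5.
So sqrt(1970) = [44; (2, 1, 1, 2, 88)] with period length k = 5.
k is odd, so (p_{k-1}, q_{k-1}) only solves x^2 - 1970y^2 = -1 and the fundamental solution of x^2 - 1970y^2 = 1 is (p_{2k-1}, q_{2k-1}) = (p_9, q_9); compute convergents through index 9, running through the period twice.
Convergents (p_i = a_i*p_{i-1} + p_{i-2}, q_i = a_i*q_{i-1} + q_{i-2} with p_{-2}=0, p_{-1}=1, q_{-2}=1, q_{-1}=0):
  i=0: a_0=44, p_0 = 44*1 + 0 = 44, q_0 = 44*0 + 1 = 1.
  i=1: a_1=2, p_1 = 2*44 + 1 = 89, q_1 = 2*1 + 0 = 2.
  i=2: a_2=1, p_2 = 1*89 + 44 = 133, q_2 = 1*2 + 1 = 3.
  i=3: a_3=1, p_3 = 1*133 + 89 = 222, q_3 = 1*3 + 2 = 5.
  i=4: a_4=2, p_4 = 2*222 + 133 = 577, q_4 = 2*5 + 3 = 13.
  i=5: a_5=88, p_5 = 88*577 + 222 = 50998, q_5 = 88*13 + 5 = 1149.
  i=6: a_6=2, p_6 = 2*50998 + 577 = 102573, q_6 = 2*1149 + 13 = 2311.
  i=7: a_7=1, p_7 = 1*102573 + 50998 = 153571, q_7 = 1*2311 + 1149 = 3460.
  i=8: a_8=1, p_8 = 1*153571 + 102573 = 256144, q_8 = 1*3460 + 2311 = 5771.
  i=9: a_9=2, p_9 = 2*256144 + 153571 = 665859, q_9 = 2*5771 + 3460 = 15002.
Indeed p_4^2 - 1970*q_4^2 = 332929 - 332930 = -1, not +1.
Check: 665859^2 - 1970*15002^2 = 443368207881 - 443368207880 = 1, so (x, y) = (665859, 15002) solves the equation, and by the theorem it is the least positive solution.

(x, y) = (665859, 15002)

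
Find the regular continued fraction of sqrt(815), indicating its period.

Write x_i = (sqrt(815) + m_i)/d_i with (m_0, d_0) = (0, 1). a_0 = floor(sqrt(815)) = 28, since 28^2 = 784 <= 815 < 841 = 29^2.
Iterate m_{i+1} = d_i*a_i - m_i, d_{i+1} = (815 - m_{i+1}^2)/d_i, a_{i+1} = floor((a_0 + m_{i+1})/d_{i+1}):
  m_1 = 1*28 - 0 = 28, d_1 = (815 - 28^2)/1 = 31/1 = 31, a_1 = floor((28 + 28)/31) = 1.
  m_2 = 31*1 - 28 = 3, d_2 = (815 - 3^2)/31 = 806/31 = 26, a_2 = floor((28 + 3)/26) = 1.
  m_3 = 26*1 - 3 = 23, d_3 = (815 - 23^2)/26 = 286/26 = 11, a_3 = floor((28 + 23)/11) = 4.
  m_4 = 11*4 - 23 = 21, d_4 = (815 - 21^2)/11 = 374/11 = 34, a_4 = floor((28 + 21)/34) = 1.
  m_5 = 34*1 - 21 = 13, d_5 = (815 - 13^2)/34 = 646/34 = 19, a_5 = floor((28 + 13)/19) = 2.
  m_6 = 19*2 - 13 = 25, d_6 = (815 - 25^2)/19 = 190/19 = 10, a_6 = floor((28 + 25)/10) = 5.
  m_7 = 10*5 - 25 = 25, d_7 = (815 - 25^2)/10 = 190/10 = 19, a_7 = floor((28 + 25)/19) = 2.
  m_8 = 19*2 - 25 = 13, d_8 = (815 - 13^2)/19 = 646/19 = 34, a_8 = floor((28 + 13)/34) = 1.
  m_9 = 34*1 - 13 = 21, d_9 = (815 - 21^2)/34 = 374/34 = 11, a_9 = floor((28 + 21)/11) = 4.
  m_10 = 11*4 - 21 = 23, d_10 = (815 - 23^2)/11 = 286/11 = 26, a_10 = floor((28 + 23)/26) = 1.
  m_11 = 26*1 - 23 = 3, d_11 = (815 - 3^2)/26 = 806/26 = 31, a_11 = floor((28 + 3)/31) = 1.
  m_12 = 31*1 - 3 = 28, d_12 = (815 - 28^2)/31 = 31/31 = 1, a_12 = floor((28 + 28)/1) = 56.
  m_13 = 1*56 - 28 = 28, d_13 = (815 - 28^2)/1 = 31/1 = 31: (m_13, d_13) = (m_1, d_1) = (28, 31), so from here the quotients repeat a_1, ..., a_12; the period length is 12.
Hence the expansion of sqrt(815) is a_0 = 28 followed by the repeating block 1, 1, 4, 1, 2, 5, 2, 1, 4, 1, 1, 56 (period 12).

[28; (1, 1, 4, 1, 2, 5, 2, 1, 4, 1, 1, 56)]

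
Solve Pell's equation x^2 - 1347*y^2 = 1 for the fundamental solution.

First expand sqrt(1347) as a continued fraction. With x_i = (sqrt(1347) + m_i)/d_i and (m_0, d_0) = (0, 1): a_0 = floor(sqrt(1347)) = 36, since 36^2 = 1296 <= 1347 < 1369 = 37^2.
Iterate m_{i+1} = d_i*a_i - m_i, d_{i+1} = (1347 - m_{i+1}^2)/d_i, a_{i+1} = floor((a_0 + m_{i+1})/d_{i+1}):
  m_1 = 1*36 - 0 = 36, d_1 = (1347 - 36^2)/1 = 51/1 = 51, a_1 = floor((36 + 36)/51) = 1.
  m_2 = 51*1 - 36 = 15, d_2 = (1347 - 15^2)/51 = 1122/51 = 22, a_2 = floor((36 + 15)/22) = 2.
  m_3 = 22*2 - 15 = 29, d_3 = (1347 - 29^2)/22 = 506/22 = 23, a_3 = floor((36 + 29)/23) = 2.
  m_4 = 23*2 - 29 = 17, d_4 = (1347 - 17^2)/23 = 1058/23 = 46, a_4 = floor((36 + 17)/46) = 1.
  m_5 = 46*1 - 17 = 29, d_5 = (1347 - 29^2)/46 = 506/46 = 11, a_5 = floor((36 + 29)/11) = 5.
  m_6 = 11*5 - 29 = 26, d_6 = (1347 - 26^2)/11 = 671/11 = 61, a_6 = floor((36 + 26)/61) = 1.
  m_7 = 61*1 - 26 = 35, d_7 = (1347 - 35^2)/61 = 122/61 = 2, a_7 = floor((36 + 35)/2) = 35.
  m_8 = 2*35 - 35 = 35, d_8 = (1347 - 35^2)/2 = 122/2 = 61, a_8 = floor((36 + 35)/61) = 1.
  m_9 = 61*1 - 35 = 26, d_9 = (1347 - 26^2)/61 = 671/61 = 11, a_9 = floor((36 + 26)/11) = 5.
  m_10 = 11*5 - 26 = 29, d_10 = (1347 - 29^2)/11 = 506/11 = 46, a_10 = floor((36 + 29)/46) = 1.
  m_11 = 46*1 - 29 = 17, d_11 = (1347 - 17^2)/46 = 1058/46 = 23, a_11 = floor((36 + 17)/23) = 2.
  m_12 = 23*2 - 17 = 29, d_12 = (1347 - 29^2)/23 = 506/23 = 22, a_12 = floor((36 + 29)/22) = 2.
  m_13 = 22*2 - 29 = 15, d_13 = (1347 - 15^2)/22 = 1122/22 = 51, a_13 = floor((36 + 15)/51) = 1.
  m_14 = 51*1 - 15 = 36, d_14 = (1347 - 36^2)/51 = 51/51 = 1, a_14 = floor((36 + 36)/1) = 72.
  m_15 = 1*72 - 36 = 36, d_15 = (1347 - 36^2)/1 = 51/1 = 51: (m_15, d_15) = (m_1, d_1) = (36, 51), so from here the quotients repeat a_1, ..., a_14; the period length is 14.
So sqrt(1347) = [36; (1, 2, 2, 1, 5, 1, 35, 1, 5, 1, 2, 2, 1, 72)] with period length k = 14.
k is even, so the fundamental solution of x^2 - 1347y^2 = 1 is (p_{k-1}, q_{k-1}) = (p_13, q_13); compute convergents through index 13.
Convergents (p_i = a_i*p_{i-1} + p_{i-2}, q_i = a_i*q_{i-1} + q_{i-2} with p_{-2}=0, p_{-1}=1, q_{-2}=1, q_{-1}=0):
  i=0: a_0=36, p_0 = 36*1 + 0 = 36, q_0 = 36*0 + 1 = 1.
  i=1: a_1=1, p_1 = 1*36 + 1 = 37, q_1 = 1*1 + 0 = 1.
  i=2: a_2=2, p_2 = 2*37 + 36 = 110, q_2 = 2*1 + 1 = 3.
  i=3: a_3=2, p_3 = 2*110 + 37 = 257, q_3 = 2*3 + 1 = 7.
  i=4: a_4=1, p_4 = 1*257 + 110 = 367, q_4 = 1*7 + 3 = 10.
  i=5: a_5=5, p_5 = 5*367 + 257 = 2092, q_5 = 5*10 + 7 = 57.
  i=6: a_6=1, p_6 = 1*2092 + 367 = 2459, q_6 = 1*57 + 10 = 67.
  i=7: a_7=35, p_7 = 35*2459 + 2092 = 88157, q_7 = 35*67 + 57 = 2402.
  i=8: a_8=1, p_8 = 1*88157 + 2459 = 90616, q_8 = 1*2402 + 67 = 2469.
  i=9: a_9=5, p_9 = 5*90616 + 88157 = 541237, q_9 = 5*2469 + 2402 = 14747.
  i=10: a_10=1, p_10 = 1*541237 + 90616 = 631853, q_10 = 1*14747 + 2469 = 17216.
  i=11: a_11=2, p_11 = 2*631853 + 541237 = 1804943, q_11 = 2*17216 + 14747 = 49179.
  i=12: a_12=2, p_12 = 2*1804943 + 631853 = 4241739, q_12 = 2*49179 + 17216 = 115574.
  i=13: a_13=1, p_13 = 1*4241739 + 1804943 = 6046682, q_13 = 1*115574 + 49179 = 164753.
Check: 6046682^2 - 1347*164753^2 = 36562363209124 - 36562363209123 = 1, so (x, y) = (6046682, 164753) solves the equation, and by the theorem it is the least positive solution.

(x, y) = (6046682, 164753)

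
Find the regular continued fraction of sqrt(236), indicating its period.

[15; (2, 1, 3, 5, 1, 6, 1, 5, 3, 1, 2, 30)]

Write x_i = (sqrt(236) + m_i)/d_i with (m_0, d_0) = (0, 1). a_0 = floor(sqrt(236)) = 15, since 15^2 = 225 <= 236 < 256 = 16^2.
Iterate m_{i+1} = d_i*a_i - m_i, d_{i+1} = (236 - m_{i+1}^2)/d_i, a_{i+1} = floor((a_0 + m_{i+1})/d_{i+1}):
  m_1 = 1*15 - 0 = 15, d_1 = (236 - 15^2)/1 = 11/1 = 11, a_1 = floor((15 + 15)/11) = 2.
  m_2 = 11*2 - 15 = 7, d_2 = (236 - 7^2)/11 = 187/11 = 17, a_2 = floor((15 + 7)/17) = 1.
  m_3 = 17*1 - 7 = 10, d_3 = (236 - 10^2)/17 = 136/17 = 8, a_3 = floor((15 + 10)/8) = 3.
  m_4 = 8*3 - 10 = 14, d_4 = (236 - 14^2)/8 = 40/8 = 5, a_4 = floor((15 + 14)/5) = 5.
  m_5 = 5*5 - 14 = 11, d_5 = (236 - 11^2)/5 = 115/5 = 23, a_5 = floor((15 + 11)/23) = 1.
  m_6 = 23*1 - 11 = 12, d_6 = (236 - 12^2)/23 = 92/23 = 4, a_6 = floor((15 + 12)/4) = 6.
  m_7 = 4*6 - 12 = 12, d_7 = (236 - 12^2)/4 = 92/4 = 23, a_7 = floor((15 + 12)/23) = 1.
  m_8 = 23*1 - 12 = 11, d_8 = (236 - 11^2)/23 = 115/23 = 5, a_8 = floor((15 + 11)/5) = 5.
  m_9 = 5*5 - 11 = 14, d_9 = (236 - 14^2)/5 = 40/5 = 8, a_9 = floor((15 + 14)/8) = 3.
  m_10 = 8*3 - 14 = 10, d_10 = (236 - 10^2)/8 = 136/8 = 17, a_10 = floor((15 + 10)/17) = 1.
  m_11 = 17*1 - 10 = 7, d_11 = (236 - 7^2)/17 = 187/17 = 11, a_11 = floor((15 + 7)/11) = 2.
  m_12 = 11*2 - 7 = 15, d_12 = (236 - 15^2)/11 = 11/11 = 1, a_12 = floor((15 + 15)/1) = 30.
  m_13 = 1*30 - 15 = 15, d_13 = (236 - 15^2)/1 = 11/1 = 11: (m_13, d_13) = (m_1, d_1) = (15, 11), so from here the quotients repeat a_1, ..., a_12; the period length is 12.
Hence the expansion of sqrt(236) is a_0 = 15 followed by the repeating block 2, 1, 3, 5, 1, 6, 1, 5, 3, 1, 2, 30 (period 12).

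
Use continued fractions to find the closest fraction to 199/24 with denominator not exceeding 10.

Expand x = 199/24 as a continued fraction with the Euclidean algorithm:
  199 = 8*24 + 7, so a_0 = 8.
  24 = 3*7 + 3, so a_1 = 3.
  7 = 2*3 + 1, so a_2 = 2.
  3 = 3*1 + 0, so a_3 = 3.
so x = [8; 3, 2, 3].
Convergents (p_i = a_i*p_{i-1} + p_{i-2}, q_i = a_i*q_{i-1} + q_{i-2} with p_{-2}=0, p_{-1}=1, q_{-2}=1, q_{-1}=0), until the denominator exceeds 10:
  i=0: a_0=8, p_0 = 8*1 + 0 = 8, q_0 = 8*0 + 1 = 1.
  i=1: a_1=3, p_1 = 3*8 + 1 = 25, q_1 = 3*1 + 0 = 3.
  i=2: a_2=2, p_2 = 2*25 + 8 = 58, q_2 = 2*3 + 1 = 7.
  i=3: a_3=3, p_3 = 3*58 + 25 = 199, q_3 = 3*7 + 3 = 24.
q_3 = 24 > 10, so the last convergent with denominator <= 10 is p_2/q_2 = 58/7.
The closest fraction with denominator <= 10 is either p_2/q_2 or the intermediate fraction (k*p_2 + p_1)/(k*q_2 + q_1) with the largest k >= 1 whose denominator stays <= 10; these approach x as k grows, and every other convergent or intermediate fraction in range is farther away.
Largest k: floor((10 - q_1)/q_2) = floor((10 - 3)/7) = 1.
That gives (1*58 + 25)/(1*7 + 3) = 83/10.
Compare the errors: |x - 58/7| = |199*7 - 58*24|/(24*7) = 1/168, and |x - 83/10| = |199*10 - 83*24|/(24*10) = 2/240.
Cross-multiplying, 1*240 = 240 < 336 = 2*168, so 1/168 is smaller: the convergent 58/7 is closer to x than 83/10.

58/7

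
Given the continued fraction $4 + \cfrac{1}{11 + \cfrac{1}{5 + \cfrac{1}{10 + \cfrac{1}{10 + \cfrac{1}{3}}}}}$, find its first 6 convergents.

Using the convergent recurrence p_i = a_i*p_{i-1} + p_{i-2}, q_i = a_i*q_{i-1} + q_{i-2} with p_{-2}=0, p_{-1}=1, q_{-2}=1, q_{-1}=0:
  i=0: a_0=4, p_0 = 4*1 + 0 = 4, q_0 = 4*0 + 1 = 1.
  i=1: a_1=11, p_1 = 11*4 + 1 = 45, q_1 = 11*1 + 0 = 11.
  i=2: a_2=5, p_2 = 5*45 + 4 = 229, q_2 = 5*11 + 1 = 56.
  i=3: a_3=10, p_3 = 10*229 + 45 = 2335, q_3 = 10*56 + 11 = 571.
  i=4: a_4=10, p_4 = 10*2335 + 229 = 23579, q_4 = 10*571 + 56 = 5766.
  i=5: a_5=3, p_5 = 3*23579 + 2335 = 73072, q_5 = 3*5766 + 571 = 17869.

4/1, 45/11, 229/56, 2335/571, 23579/5766, 73072/17869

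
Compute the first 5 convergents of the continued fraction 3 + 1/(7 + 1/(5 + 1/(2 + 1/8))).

Using the convergent recurrence p_i = a_i*p_{i-1} + p_{i-2}, q_i = a_i*q_{i-1} + q_{i-2} with p_{-2}=0, p_{-1}=1, q_{-2}=1, q_{-1}=0:
  i=0: a_0=3, p_0 = 3*1 + 0 = 3, q_0 = 3*0 + 1 = 1.
  i=1: a_1=7, p_1 = 7*3 + 1 = 22, q_1 = 7*1 + 0 = 7.
  i=2: a_2=5, p_2 = 5*22 + 3 = 113, q_2 = 5*7 + 1 = 36.
  i=3: a_3=2, p_3 = 2*113 + 22 = 248, q_3 = 2*36 + 7 = 79.
  i=4: a_4=8, p_4 = 8*248 + 113 = 2097, q_4 = 8*79 + 36 = 668.

3/1, 22/7, 113/36, 248/79, 2097/668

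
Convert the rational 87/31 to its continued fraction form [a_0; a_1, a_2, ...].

Run the Euclidean algorithm on 87 and 31; the successive quotients are the partial quotients a_0, a_1, ... (each step inverts the fractional part left over by the previous one):
  87 = 2*31 + 25, so a_0 = 2.
  31 = 1*25 + 6, so a_1 = 1.
  25 = 4*6 + 1, so a_2 = 4.
  6 = 6*1 + 0, so a_3 = 6.
The remainder reaches 0 after 4 divisions, so the expansion has 4 partial quotients, read off in order.

[2; 1, 4, 6]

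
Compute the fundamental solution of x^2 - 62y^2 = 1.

(x, y) = (63, 8)

First expand sqrt(62) as a continued fraction. With x_i = (sqrt(62) + m_i)/d_i and (m_0, d_0) = (0, 1): a_0 = floor(sqrt(62)) = 7, since 7^2 = 49 <= 62 < 64 = 8^2.
Iterate m_{i+1} = d_i*a_i - m_i, d_{i+1} = (62 - m_{i+1}^2)/d_i, a_{i+1} = floor((a_0 + m_{i+1})/d_{i+1}):
  m_1 = 1*7 - 0 = 7, d_1 = (62 - 7^2)/1 = 13/1 = 13, a_1 = floor((7 + 7)/13) = 1.
  m_2 = 13*1 - 7 = 6, d_2 = (62 - 6^2)/13 = 26/13 = 2, a_2 = floor((7 + 6)/2) = 6.
  m_3 = 2*6 - 6 = 6, d_3 = (62 - 6^2)/2 = 26/2 = 13, a_3 = floor((7 + 6)/13) = 1.
  m_4 = 13*1 - 6 = 7, d_4 = (62 - 7^2)/13 = 13/13 = 1, a_4 = floor((7 + 7)/1) = 14.
  m_5 = 1*14 - 7 = 7, d_5 = (62 - 7^2)/1 = 13/1 = 13: (m_5, d_5) = (m_1, d_1) = (7, 13), so from here the quotients repeat a_1, ..., a_4; the period length is 4.
So sqrt(62) = [7; (1, 6, 1, 14)] with period length k = 4.
k is even, so the fundamental solution of x^2 - 62y^2 = 1 is (p_{k-1}, q_{k-1}) = (p_3, q_3); compute convergents through index 3.
Convergents (p_i = a_i*p_{i-1} + p_{i-2}, q_i = a_i*q_{i-1} + q_{i-2} with p_{-2}=0, p_{-1}=1, q_{-2}=1, q_{-1}=0):
  i=0: a_0=7, p_0 = 7*1 + 0 = 7, q_0 = 7*0 + 1 = 1.
  i=1: a_1=1, p_1 = 1*7 + 1 = 8, q_1 = 1*1 + 0 = 1.
  i=2: a_2=6, p_2 = 6*8 + 7 = 55, q_2 = 6*1 + 1 = 7.
  i=3: a_3=1, p_3 = 1*55 + 8 = 63, q_3 = 1*7 + 1 = 8.
Check: 63^2 - 62*8^2 = 3969 - 3968 = 1, so (x, y) = (63, 8) solves the equation, and by the theorem it is the least positive solution.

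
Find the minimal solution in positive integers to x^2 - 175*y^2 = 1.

(x, y) = (2024, 153)

First expand sqrt(175) as a continued fraction. With x_i = (sqrt(175) + m_i)/d_i and (m_0, d_0) = (0, 1): a_0 = floor(sqrt(175)) = 13, since 13^2 = 169 <= 175 < 196 = 14^2.
Iterate m_{i+1} = d_i*a_i - m_i, d_{i+1} = (175 - m_{i+1}^2)/d_i, a_{i+1} = floor((a_0 + m_{i+1})/d_{i+1}):
  m_1 = 1*13 - 0 = 13, d_1 = (175 - 13^2)/1 = 6/1 = 6, a_1 = floor((13 + 13)/6) = 4.
  m_2 = 6*4 - 13 = 11, d_2 = (175 - 11^2)/6 = 54/6 = 9, a_2 = floor((13 + 11)/9) = 2.
  m_3 = 9*2 - 11 = 7, d_3 = (175 - 7^2)/9 = 126/9 = 14, a_3 = floor((13 + 7)/14) = 1.
  m_4 = 14*1 - 7 = 7, d_4 = (175 - 7^2)/14 = 126/14 = 9, a_4 = floor((13 + 7)/9) = 2.
  m_5 = 9*2 - 7 = 11, d_5 = (175 - 11^2)/9 = 54/9 = 6, a_5 = floor((13 + 11)/6) = 4.
  m_6 = 6*4 - 11 = 13, d_6 = (175 - 13^2)/6 = 6/6 = 1, a_6 = floor((13 + 13)/1) = 26.
  m_7 = 1*26 - 13 = 13, d_7 = (175 - 13^2)/1 = 6/1 = 6: (m_7, d_7) = (m_1, d_1) = (13, 6), so from here the quotients repeat a_1, ..., a_6; the period length is 6.
So sqrt(175) = [13; (4, 2, 1, 2, 4, 26)] with period length k = 6.
k is even, so the fundamental solution of x^2 - 175y^2 = 1 is (p_{k-1}, q_{k-1}) = (p_5, q_5); compute convergents through index 5.
Convergents (p_i = a_i*p_{i-1} + p_{i-2}, q_i = a_i*q_{i-1} + q_{i-2} with p_{-2}=0, p_{-1}=1, q_{-2}=1, q_{-1}=0):
  i=0: a_0=13, p_0 = 13*1 + 0 = 13, q_0 = 13*0 + 1 = 1.
  i=1: a_1=4, p_1 = 4*13 + 1 = 53, q_1 = 4*1 + 0 = 4.
  i=2: a_2=2, p_2 = 2*53 + 13 = 119, q_2 = 2*4 + 1 = 9.
  i=3: a_3=1, p_3 = 1*119 + 53 = 172, q_3 = 1*9 + 4 = 13.
  i=4: a_4=2, p_4 = 2*172 + 119 = 463, q_4 = 2*13 + 9 = 35.
  i=5: a_5=4, p_5 = 4*463 + 172 = 2024, q_5 = 4*35 + 13 = 153.
Check: 2024^2 - 175*153^2 = 4096576 - 4096575 = 1, so (x, y) = (2024, 153) solves the equation, and by the theorem it is the least positive solution.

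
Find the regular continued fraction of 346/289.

[1; 5, 14, 4]

Run the Euclidean algorithm on 346 and 289; the successive quotients are the partial quotients a_0, a_1, ... (each step inverts the fractional part left over by the previous one):
  346 = 1*289 + 57, so a_0 = 1.
  289 = 5*57 + 4, so a_1 = 5.
  57 = 14*4 + 1, so a_2 = 14.
  4 = 4*1 + 0, so a_3 = 4.
The remainder reaches 0 after 4 divisions, so the expansion has 4 partial quotients, read off in order.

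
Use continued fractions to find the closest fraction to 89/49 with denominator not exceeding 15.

20/11

Expand x = 89/49 as a continued fraction with the Euclidean algorithm:
  89 = 1*49 + 40, so a_0 = 1.
  49 = 1*40 + 9, so a_1 = 1.
  40 = 4*9 + 4, so a_2 = 4.
  9 = 2*4 + 1, so a_3 = 2.
  4 = 4*1 + 0, so a_4 = 4.
so x = [1; 1, 4, 2, 4].
Convergents (p_i = a_i*p_{i-1} + p_{i-2}, q_i = a_i*q_{i-1} + q_{i-2} with p_{-2}=0, p_{-1}=1, q_{-2}=1, q_{-1}=0), until the denominator exceeds 15:
  i=0: a_0=1, p_0 = 1*1 + 0 = 1, q_0 = 1*0 + 1 = 1.
  i=1: a_1=1, p_1 = 1*1 + 1 = 2, q_1 = 1*1 + 0 = 1.
  i=2: a_2=4, p_2 = 4*2 + 1 = 9, q_2 = 4*1 + 1 = 5.
  i=3: a_3=2, p_3 = 2*9 + 2 = 20, q_3 = 2*5 + 1 = 11.
  i=4: a_4=4, p_4 = 4*20 + 9 = 89, q_4 = 4*11 + 5 = 49.
q_4 = 49 > 15, so the last convergent with denominator <= 15 is p_3/q_3 = 20/11.
The closest fraction with denominator <= 15 is either p_3/q_3 or the intermediate fraction (k*p_3 + p_2)/(k*q_3 + q_2) with the largest k >= 1 whose denominator stays <= 15; these approach x as k grows, and every other convergent or intermediate fraction in range is farther away.
Largest k: floor((15 - q_2)/q_3) = floor((15 - 5)/11) = 0.
Since k = 0, no intermediate fraction beyond p_3/q_3 has denominator <= 15, so the convergent 20/11 is the closest (its error is |89*11 - 20*49|/(49*11) = 1/539).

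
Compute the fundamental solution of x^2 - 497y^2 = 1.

First expand sqrt(497) as a continued fraction. With x_i = (sqrt(497) + m_i)/d_i and (m_0, d_0) = (0, 1): a_0 = floor(sqrt(497)) = 22, since 22^2 = 484 <= 497 < 529 = 23^2.
Iterate m_{i+1} = d_i*a_i - m_i, d_{i+1} = (497 - m_{i+1}^2)/d_i, a_{i+1} = floor((a_0 + m_{i+1})/d_{i+1}):
  m_1 = 1*22 - 0 = 22, d_1 = (497 - 22^2)/1 = 13/1 = 13, a_1 = floor((22 + 22)/13) = 3.
  m_2 = 13*3 - 22 = 17, d_2 = (497 - 17^2)/13 = 208/13 = 16, a_2 = floor((22 + 17)/16) = 2.
  m_3 = 16*2 - 17 = 15, d_3 = (497 - 15^2)/16 = 272/16 = 17, a_3 = floor((22 + 15)/17) = 2.
  m_4 = 17*2 - 15 = 19, d_4 = (497 - 19^2)/17 = 136/17 = 8, a_4 = floor((22 + 19)/8) = 5.
  m_5 = 8*5 - 19 = 21, d_5 = (497 - 21^2)/8 = 56/8 = 7, a_5 = floor((22 + 21)/7) = 6.
  m_6 = 7*6 - 21 = 21, d_6 = (497 - 21^2)/7 = 56/7 = 8, a_6 = floor((22 + 21)/8) = 5.
  m_7 = 8*5 - 21 = 19, d_7 = (497 - 19^2)/8 = 136/8 = 17, a_7 = floor((22 + 19)/17) = 2.
  m_8 = 17*2 - 19 = 15, d_8 = (497 - 15^2)/17 = 272/17 = 16, a_8 = floor((22 + 15)/16) = 2.
  m_9 = 16*2 - 15 = 17, d_9 = (497 - 17^2)/16 = 208/16 = 13, a_9 = floor((22 + 17)/13) = 3.
  m_10 = 13*3 - 17 = 22, d_10 = (497 - 22^2)/13 = 13/13 = 1, a_10 = floor((22 + 22)/1) = 44.
  m_11 = 1*44 - 22 = 22, d_11 = (497 - 22^2)/1 = 13/1 = 13: (m_11, d_11) = (m_1, d_1) = (22, 13), so from here the quotients repeat a_1, ..., a_10; the period length is 10.
So sqrt(497) = [22; (3, 2, 2, 5, 6, 5, 2, 2, 3, 44)] with period length k = 10.
k is even, so the fundamental solution of x^2 - 497y^2 = 1 is (p_{k-1}, q_{k-1}) = (p_9, q_9); compute convergents through index 9.
Convergents (p_i = a_i*p_{i-1} + p_{i-2}, q_i = a_i*q_{i-1} + q_{i-2} with p_{-2}=0, p_{-1}=1, q_{-2}=1, q_{-1}=0):
  i=0: a_0=22, p_0 = 22*1 + 0 = 22, q_0 = 22*0 + 1 = 1.
  i=1: a_1=3, p_1 = 3*22 + 1 = 67, q_1 = 3*1 + 0 = 3.
  i=2: a_2=2, p_2 = 2*67 + 22 = 156, q_2 = 2*3 + 1 = 7.
  i=3: a_3=2, p_3 = 2*156 + 67 = 379, q_3 = 2*7 + 3 = 17.
  i=4: a_4=5, p_4 = 5*379 + 156 = 2051, q_4 = 5*17 + 7 = 92.
  i=5: a_5=6, p_5 = 6*2051 + 379 = 12685, q_5 = 6*92 + 17 = 569.
  i=6: a_6=5, p_6 = 5*12685 + 2051 = 65476, q_6 = 5*569 + 92 = 2937.
  i=7: a_7=2, p_7 = 2*65476 + 12685 = 143637, q_7 = 2*2937 + 569 = 6443.
  i=8: a_8=2, p_8 = 2*143637 + 65476 = 352750, q_8 = 2*6443 + 2937 = 15823.
  i=9: a_9=3, p_9 = 3*352750 + 143637 = 1201887, q_9 = 3*15823 + 6443 = 53912.
Check: 1201887^2 - 497*53912^2 = 1444532360769 - 1444532360768 = 1, so (x, y) = (1201887, 53912) solves the equation, and by the theorem it is the least positive solution.

(x, y) = (1201887, 53912)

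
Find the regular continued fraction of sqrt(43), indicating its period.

Write x_i = (sqrt(43) + m_i)/d_i with (m_0, d_0) = (0, 1). a_0 = floor(sqrt(43)) = 6, since 6^2 = 36 <= 43 < 49 = 7^2.
Iterate m_{i+1} = d_i*a_i - m_i, d_{i+1} = (43 - m_{i+1}^2)/d_i, a_{i+1} = floor((a_0 + m_{i+1})/d_{i+1}):
  m_1 = 1*6 - 0 = 6, d_1 = (43 - 6^2)/1 = 7/1 = 7, a_1 = floor((6 + 6)/7) = 1.
  m_2 = 7*1 - 6 = 1, d_2 = (43 - 1^2)/7 = 42/7 = 6, a_2 = floor((6 + 1)/6) = 1.
  m_3 = 6*1 - 1 = 5, d_3 = (43 - 5^2)/6 = 18/6 = 3, a_3 = floor((6 + 5)/3) = 3.
  m_4 = 3*3 - 5 = 4, d_4 = (43 - 4^2)/3 = 27/3 = 9, a_4 = floor((6 + 4)/9) = 1.
  m_5 = 9*1 - 4 = 5, d_5 = (43 - 5^2)/9 = 18/9 = 2, a_5 = floor((6 + 5)/2) = 5.
  m_6 = 2*5 - 5 = 5, d_6 = (43 - 5^2)/2 = 18/2 = 9, a_6 = floor((6 + 5)/9) = 1.
  m_7 = 9*1 - 5 = 4, d_7 = (43 - 4^2)/9 = 27/9 = 3, a_7 = floor((6 + 4)/3) = 3.
  m_8 = 3*3 - 4 = 5, d_8 = (43 - 5^2)/3 = 18/3 = 6, a_8 = floor((6 + 5)/6) = 1.
  m_9 = 6*1 - 5 = 1, d_9 = (43 - 1^2)/6 = 42/6 = 7, a_9 = floor((6 + 1)/7) = 1.
  m_10 = 7*1 - 1 = 6, d_10 = (43 - 6^2)/7 = 7/7 = 1, a_10 = floor((6 + 6)/1) = 12.
  m_11 = 1*12 - 6 = 6, d_11 = (43 - 6^2)/1 = 7/1 = 7: (m_11, d_11) = (m_1, d_1) = (6, 7), so from here the quotients repeat a_1, ..., a_10; the period length is 10.
Hence the expansion of sqrt(43) is a_0 = 6 followed by the repeating block 1, 1, 3, 1, 5, 1, 3, 1, 1, 12 (period 10).

[6; (1, 1, 3, 1, 5, 1, 3, 1, 1, 12)]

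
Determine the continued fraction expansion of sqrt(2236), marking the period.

[47; (3, 2, 31, 10, 2, 10, 31, 2, 3, 94)]

Write x_i = (sqrt(2236) + m_i)/d_i with (m_0, d_0) = (0, 1). a_0 = floor(sqrt(2236)) = 47, since 47^2 = 2209 <= 2236 < 2304 = 48^2.
Iterate m_{i+1} = d_i*a_i - m_i, d_{i+1} = (2236 - m_{i+1}^2)/d_i, a_{i+1} = floor((a_0 + m_{i+1})/d_{i+1}):
  m_1 = 1*47 - 0 = 47, d_1 = (2236 - 47^2)/1 = 27/1 = 27, a_1 = floor((47 + 47)/27) = 3.
  m_2 = 27*3 - 47 = 34, d_2 = (2236 - 34^2)/27 = 1080/27 = 40, a_2 = floor((47 + 34)/40) = 2.
  m_3 = 40*2 - 34 = 46, d_3 = (2236 - 46^2)/40 = 120/40 = 3, a_3 = floor((47 + 46)/3) = 31.
  m_4 = 3*31 - 46 = 47, d_4 = (2236 - 47^2)/3 = 27/3 = 9, a_4 = floor((47 + 47)/9) = 10.
  m_5 = 9*10 - 47 = 43, d_5 = (2236 - 43^2)/9 = 387/9 = 43, a_5 = floor((47 + 43)/43) = 2.
  m_6 = 43*2 - 43 = 43, d_6 = (2236 - 43^2)/43 = 387/43 = 9, a_6 = floor((47 + 43)/9) = 10.
  m_7 = 9*10 - 43 = 47, d_7 = (2236 - 47^2)/9 = 27/9 = 3, a_7 = floor((47 + 47)/3) = 31.
  m_8 = 3*31 - 47 = 46, d_8 = (2236 - 46^2)/3 = 120/3 = 40, a_8 = floor((47 + 46)/40) = 2.
  m_9 = 40*2 - 46 = 34, d_9 = (2236 - 34^2)/40 = 1080/40 = 27, a_9 = floor((47 + 34)/27) = 3.
  m_10 = 27*3 - 34 = 47, d_10 = (2236 - 47^2)/27 = 27/27 = 1, a_10 = floor((47 + 47)/1) = 94.
  m_11 = 1*94 - 47 = 47, d_11 = (2236 - 47^2)/1 = 27/1 = 27: (m_11, d_11) = (m_1, d_1) = (47, 27), so from here the quotients repeat a_1, ..., a_10; the period length is 10.
Hence the expansion of sqrt(2236) is a_0 = 47 followed by the repeating block 3, 2, 31, 10, 2, 10, 31, 2, 3, 94 (period 10).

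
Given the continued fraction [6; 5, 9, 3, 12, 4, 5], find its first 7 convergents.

6/1, 31/5, 285/46, 886/143, 10917/1762, 44554/7191, 233687/37717

Using the convergent recurrence p_i = a_i*p_{i-1} + p_{i-2}, q_i = a_i*q_{i-1} + q_{i-2} with p_{-2}=0, p_{-1}=1, q_{-2}=1, q_{-1}=0:
  i=0: a_0=6, p_0 = 6*1 + 0 = 6, q_0 = 6*0 + 1 = 1.
  i=1: a_1=5, p_1 = 5*6 + 1 = 31, q_1 = 5*1 + 0 = 5.
  i=2: a_2=9, p_2 = 9*31 + 6 = 285, q_2 = 9*5 + 1 = 46.
  i=3: a_3=3, p_3 = 3*285 + 31 = 886, q_3 = 3*46 + 5 = 143.
  i=4: a_4=12, p_4 = 12*886 + 285 = 10917, q_4 = 12*143 + 46 = 1762.
  i=5: a_5=4, p_5 = 4*10917 + 886 = 44554, q_5 = 4*1762 + 143 = 7191.
  i=6: a_6=5, p_6 = 5*44554 + 10917 = 233687, q_6 = 5*7191 + 1762 = 37717.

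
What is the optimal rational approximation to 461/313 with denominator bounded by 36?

53/36

Expand x = 461/313 as a continued fraction with the Euclidean algorithm:
  461 = 1*313 + 148, so a_0 = 1.
  313 = 2*148 + 17, so a_1 = 2.
  148 = 8*17 + 12, so a_2 = 8.
  17 = 1*12 + 5, so a_3 = 1.
  12 = 2*5 + 2, so a_4 = 2.
  5 = 2*2 + 1, so a_5 = 2.
  2 = 2*1 + 0, so a_6 = 2.
so x = [1; 2, 8, 1, 2, 2, 2].
Convergents (p_i = a_i*p_{i-1} + p_{i-2}, q_i = a_i*q_{i-1} + q_{i-2} with p_{-2}=0, p_{-1}=1, q_{-2}=1, q_{-1}=0), until the denominator exceeds 36:
  i=0: a_0=1, p_0 = 1*1 + 0 = 1, q_0 = 1*0 + 1 = 1.
  i=1: a_1=2, p_1 = 2*1 + 1 = 3, q_1 = 2*1 + 0 = 2.
  i=2: a_2=8, p_2 = 8*3 + 1 = 25, q_2 = 8*2 + 1 = 17.
  i=3: a_3=1, p_3 = 1*25 + 3 = 28, q_3 = 1*17 + 2 = 19.
  i=4: a_4=2, p_4 = 2*28 + 25 = 81, q_4 = 2*19 + 17 = 55.
q_4 = 55 > 36, so the last convergent with denominator <= 36 is p_3/q_3 = 28/19.
The closest fraction with denominator <= 36 is either p_3/q_3 or the intermediate fraction (k*p_3 + p_2)/(k*q_3 + q_2) with the largest k >= 1 whose denominator stays <= 36; these approach x as k grows, and every other convergent or intermediate fraction in range is farther away.
Largest k: floor((36 - q_2)/q_3) = floor((36 - 17)/19) = 1.
That gives (1*28 + 25)/(1*19 + 17) = 53/36.
Compare the errors: |x - 28/19| = |461*19 - 28*313|/(313*19) = 5/5947, and |x - 53/36| = |461*36 - 53*313|/(313*36) = 7/11268.
Cross-multiplying, 7*5947 = 41629 < 56340 = 5*11268, so 7/11268 is smaller: the intermediate fraction 53/36 is closer to x than 28/19.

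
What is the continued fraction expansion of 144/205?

[0; 1, 2, 2, 1, 3, 2, 2]

Run the Euclidean algorithm on 144 and 205; the successive quotients are the partial quotients a_0, a_1, ... (each step inverts the fractional part left over by the previous one):
  144 = 0*205 + 144, so a_0 = 0.
  205 = 1*144 + 61, so a_1 = 1.
  144 = 2*61 + 22, so a_2 = 2.
  61 = 2*22 + 17, so a_3 = 2.
  22 = 1*17 + 5, so a_4 = 1.
  17 = 3*5 + 2, so a_5 = 3.
  5 = 2*2 + 1, so a_6 = 2.
  2 = 2*1 + 0, so a_7 = 2.
The remainder reaches 0 after 8 divisions, so the expansion has 8 partial quotients, read off in order.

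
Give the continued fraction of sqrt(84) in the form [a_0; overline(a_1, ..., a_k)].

Write x_i = (sqrt(84) + m_i)/d_i with (m_0, d_0) = (0, 1). a_0 = floor(sqrt(84)) = 9, since 9^2 = 81 <= 84 < 100 = 10^2.
Iterate m_{i+1} = d_i*a_i - m_i, d_{i+1} = (84 - m_{i+1}^2)/d_i, a_{i+1} = floor((a_0 + m_{i+1})/d_{i+1}):
  m_1 = 1*9 - 0 = 9, d_1 = (84 - 9^2)/1 = 3/1 = 3, a_1 = floor((9 + 9)/3) = 6.
  m_2 = 3*6 - 9 = 9, d_2 = (84 - 9^2)/3 = 3/3 = 1, a_2 = floor((9 + 9)/1) = 18.
  m_3 = 1*18 - 9 = 9, d_3 = (84 - 9^2)/1 = 3/1 = 3: (m_3, d_3) = (m_1, d_1) = (9, 3), so from here the quotients repeat a_1, a_2; the period length is 2.
Hence the expansion of sqrt(84) is a_0 = 9 followed by the repeating block 6, 18 (period 2).

[9; overline(6, 18)]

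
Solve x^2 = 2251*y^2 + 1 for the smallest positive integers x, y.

First expand sqrt(2251) as a continued fraction. With x_i = (sqrt(2251) + m_i)/d_i and (m_0, d_0) = (0, 1): a_0 = floor(sqrt(2251)) = 47, since 47^2 = 2209 <= 2251 < 2304 = 48^2.
Iterate m_{i+1} = d_i*a_i - m_i, d_{i+1} = (2251 - m_{i+1}^2)/d_i, a_{i+1} = floor((a_0 + m_{i+1})/d_{i+1}):
  m_1 = 1*47 - 0 = 47, d_1 = (2251 - 47^2)/1 = 42/1 = 42, a_1 = floor((47 + 47)/42) = 2.
  m_2 = 42*2 - 47 = 37, d_2 = (2251 - 37^2)/42 = 882/42 = 21, a_2 = floor((47 + 37)/21) = 4.
  m_3 = 21*4 - 37 = 47, d_3 = (2251 - 47^2)/21 = 42/21 = 2, a_3 = floor((47 + 47)/2) = 47.
  m_4 = 2*47 - 47 = 47, d_4 = (2251 - 47^2)/2 = 42/2 = 21, a_4 = floor((47 + 47)/21) = 4.
  m_5 = 21*4 - 47 = 37, d_5 = (2251 - 37^2)/21 = 882/21 = 42, a_5 = floor((47 + 37)/42) = 2.
  m_6 = 42*2 - 37 = 47, d_6 = (2251 - 47^2)/42 = 42/42 = 1, a_6 = floor((47 + 47)/1) = 94.
  m_7 = 1*94 - 47 = 47, d_7 = (2251 - 47^2)/1 = 42/1 = 42: (m_7, d_7) = (m_1, d_1) = (47, 42), so from here the quotients repeat a_1, ..., a_6; the period length is 6.
So sqrt(2251) = [47; (2, 4, 47, 4, 2, 94)] with period length k = 6.
k is even, so the fundamental solution of x^2 - 2251y^2 = 1 is (p_{k-1}, q_{k-1}) = (p_5, q_5); compute convergents through index 5.
Convergents (p_i = a_i*p_{i-1} + p_{i-2}, q_i = a_i*q_{i-1} + q_{i-2} with p_{-2}=0, p_{-1}=1, q_{-2}=1, q_{-1}=0):
  i=0: a_0=47, p_0 = 47*1 + 0 = 47, q_0 = 47*0 + 1 = 1.
  i=1: a_1=2, p_1 = 2*47 + 1 = 95, q_1 = 2*1 + 0 = 2.
  i=2: a_2=4, p_2 = 4*95 + 47 = 427, q_2 = 4*2 + 1 = 9.
  i=3: a_3=47, p_3 = 47*427 + 95 = 20164, q_3 = 47*9 + 2 = 425.
  i=4: a_4=4, p_4 = 4*20164 + 427 = 81083, q_4 = 4*425 + 9 = 1709.
  i=5: a_5=2, p_5 = 2*81083 + 20164 = 182330, q_5 = 2*1709 + 425 = 3843.
Check: 182330^2 - 2251*3843^2 = 33244228900 - 33244228899 = 1, so (x, y) = (182330, 3843) solves the equation, and by the theorem it is the least positive solution.

(x, y) = (182330, 3843)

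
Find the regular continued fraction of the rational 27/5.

[5; 2, 2]

Run the Euclidean algorithm on 27 and 5; the successive quotients are the partial quotients a_0, a_1, ... (each step inverts the fractional part left over by the previous one):
  27 = 5*5 + 2, so a_0 = 5.
  5 = 2*2 + 1, so a_1 = 2.
  2 = 2*1 + 0, so a_2 = 2.
The remainder reaches 0 after 3 divisions, so the expansion has 3 partial quotients, read off in order.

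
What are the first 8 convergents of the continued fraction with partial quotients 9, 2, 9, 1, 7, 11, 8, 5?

9/1, 19/2, 180/19, 199/21, 1573/166, 17502/1847, 141589/14942, 725447/76557

Using the convergent recurrence p_i = a_i*p_{i-1} + p_{i-2}, q_i = a_i*q_{i-1} + q_{i-2} with p_{-2}=0, p_{-1}=1, q_{-2}=1, q_{-1}=0:
  i=0: a_0=9, p_0 = 9*1 + 0 = 9, q_0 = 9*0 + 1 = 1.
  i=1: a_1=2, p_1 = 2*9 + 1 = 19, q_1 = 2*1 + 0 = 2.
  i=2: a_2=9, p_2 = 9*19 + 9 = 180, q_2 = 9*2 + 1 = 19.
  i=3: a_3=1, p_3 = 1*180 + 19 = 199, q_3 = 1*19 + 2 = 21.
  i=4: a_4=7, p_4 = 7*199 + 180 = 1573, q_4 = 7*21 + 19 = 166.
  i=5: a_5=11, p_5 = 11*1573 + 199 = 17502, q_5 = 11*166 + 21 = 1847.
  i=6: a_6=8, p_6 = 8*17502 + 1573 = 141589, q_6 = 8*1847 + 166 = 14942.
  i=7: a_7=5, p_7 = 5*141589 + 17502 = 725447, q_7 = 5*14942 + 1847 = 76557.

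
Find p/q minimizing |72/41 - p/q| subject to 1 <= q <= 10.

Expand x = 72/41 as a continued fraction with the Euclidean algorithm:
  72 = 1*41 + 31, so a_0 = 1.
  41 = 1*31 + 10, so a_1 = 1.
  31 = 3*10 + 1, so a_2 = 3.
  10 = 10*1 + 0, so a_3 = 10.
so x = [1; 1, 3, 10].
Convergents (p_i = a_i*p_{i-1} + p_{i-2}, q_i = a_i*q_{i-1} + q_{i-2} with p_{-2}=0, p_{-1}=1, q_{-2}=1, q_{-1}=0), until the denominator exceeds 10:
  i=0: a_0=1, p_0 = 1*1 + 0 = 1, q_0 = 1*0 + 1 = 1.
  i=1: a_1=1, p_1 = 1*1 + 1 = 2, q_1 = 1*1 + 0 = 1.
  i=2: a_2=3, p_2 = 3*2 + 1 = 7, q_2 = 3*1 + 1 = 4.
  i=3: a_3=10, p_3 = 10*7 + 2 = 72, q_3 = 10*4 + 1 = 41.
q_3 = 41 > 10, so the last convergent with denominator <= 10 is p_2/q_2 = 7/4.
The closest fraction with denominator <= 10 is either p_2/q_2 or the intermediate fraction (k*p_2 + p_1)/(k*q_2 + q_1) with the largest k >= 1 whose denominator stays <= 10; these approach x as k grows, and every other convergent or intermediate fraction in range is farther away.
Largest k: floor((10 - q_1)/q_2) = floor((10 - 1)/4) = 2.
That gives (2*7 + 2)/(2*4 + 1) = 16/9.
Compare the errors: |x - 7/4| = |72*4 - 7*41|/(41*4) = 1/164, and |x - 16/9| = |72*9 - 16*41|/(41*9) = 8/369.
Cross-multiplying, 1*369 = 369 < 1312 = 8*164, so 1/164 is smaller: the convergent 7/4 is closer to x than 16/9.

7/4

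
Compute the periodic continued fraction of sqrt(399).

Write x_i = (sqrt(399) + m_i)/d_i with (m_0, d_0) = (0, 1). a_0 = floor(sqrt(399)) = 19, since 19^2 = 361 <= 399 < 400 = 20^2.
Iterate m_{i+1} = d_i*a_i - m_i, d_{i+1} = (399 - m_{i+1}^2)/d_i, a_{i+1} = floor((a_0 + m_{i+1})/d_{i+1}):
  m_1 = 1*19 - 0 = 19, d_1 = (399 - 19^2)/1 = 38/1 = 38, a_1 = floor((19 + 19)/38) = 1.
  m_2 = 38*1 - 19 = 19, d_2 = (399 - 19^2)/38 = 38/38 = 1, a_2 = floor((19 + 19)/1) = 38.
  m_3 = 1*38 - 19 = 19, d_3 = (399 - 19^2)/1 = 38/1 = 38: (m_3, d_3) = (m_1, d_1) = (19, 38), so from here the quotients repeat a_1, a_2; the period length is 2.
Hence the expansion of sqrt(399) is a_0 = 19 followed by the repeating block 1, 38 (period 2).

[19; (1, 38)]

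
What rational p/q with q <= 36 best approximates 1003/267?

Expand x = 1003/267 as a continued fraction with the Euclidean algorithm:
  1003 = 3*267 + 202, so a_0 = 3.
  267 = 1*202 + 65, so a_1 = 1.
  202 = 3*65 + 7, so a_2 = 3.
  65 = 9*7 + 2, so a_3 = 9.
  7 = 3*2 + 1, so a_4 = 3.
  2 = 2*1 + 0, so a_5 = 2.
so x = [3; 1, 3, 9, 3, 2].
Convergents (p_i = a_i*p_{i-1} + p_{i-2}, q_i = a_i*q_{i-1} + q_{i-2} with p_{-2}=0, p_{-1}=1, q_{-2}=1, q_{-1}=0), until the denominator exceeds 36:
  i=0: a_0=3, p_0 = 3*1 + 0 = 3, q_0 = 3*0 + 1 = 1.
  i=1: a_1=1, p_1 = 1*3 + 1 = 4, q_1 = 1*1 + 0 = 1.
  i=2: a_2=3, p_2 = 3*4 + 3 = 15, q_2 = 3*1 + 1 = 4.
  i=3: a_3=9, p_3 = 9*15 + 4 = 139, q_3 = 9*4 + 1 = 37.
q_3 = 37 > 36, so the last convergent with denominator <= 36 is p_2/q_2 = 15/4.
The closest fraction with denominator <= 36 is either p_2/q_2 or the intermediate fraction (k*p_2 + p_1)/(k*q_2 + q_1) with the largest k >= 1 whose denominator stays <= 36; these approach x as k grows, and every other convergent or intermediate fraction in range is farther away.
Largest k: floor((36 - q_1)/q_2) = floor((36 - 1)/4) = 8.
That gives (8*15 + 4)/(8*4 + 1) = 124/33.
Compare the errors: |x - 15/4| = |1003*4 - 15*267|/(267*4) = 7/1068, and |x - 124/33| = |1003*33 - 124*267|/(267*33) = 9/8811.
Cross-multiplying, 9*1068 = 9612 < 61677 = 7*8811, so 9/8811 is smaller: the intermediate fraction 124/33 is closer to x than 15/4.

124/33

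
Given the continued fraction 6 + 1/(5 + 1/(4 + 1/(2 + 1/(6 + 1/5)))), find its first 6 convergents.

6/1, 31/5, 130/21, 291/47, 1876/303, 9671/1562

Using the convergent recurrence p_i = a_i*p_{i-1} + p_{i-2}, q_i = a_i*q_{i-1} + q_{i-2} with p_{-2}=0, p_{-1}=1, q_{-2}=1, q_{-1}=0:
  i=0: a_0=6, p_0 = 6*1 + 0 = 6, q_0 = 6*0 + 1 = 1.
  i=1: a_1=5, p_1 = 5*6 + 1 = 31, q_1 = 5*1 + 0 = 5.
  i=2: a_2=4, p_2 = 4*31 + 6 = 130, q_2 = 4*5 + 1 = 21.
  i=3: a_3=2, p_3 = 2*130 + 31 = 291, q_3 = 2*21 + 5 = 47.
  i=4: a_4=6, p_4 = 6*291 + 130 = 1876, q_4 = 6*47 + 21 = 303.
  i=5: a_5=5, p_5 = 5*1876 + 291 = 9671, q_5 = 5*303 + 47 = 1562.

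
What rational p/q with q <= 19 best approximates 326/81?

Expand x = 326/81 as a continued fraction with the Euclidean algorithm:
  326 = 4*81 + 2, so a_0 = 4.
  81 = 40*2 + 1, so a_1 = 40.
  2 = 2*1 + 0, so a_2 = 2.
so x = [4; 40, 2].
Convergents (p_i = a_i*p_{i-1} + p_{i-2}, q_i = a_i*q_{i-1} + q_{i-2} with p_{-2}=0, p_{-1}=1, q_{-2}=1, q_{-1}=0), until the denominator exceeds 19:
  i=0: a_0=4, p_0 = 4*1 + 0 = 4, q_0 = 4*0 + 1 = 1.
  i=1: a_1=40, p_1 = 40*4 + 1 = 161, q_1 = 40*1 + 0 = 40.
q_1 = 40 > 19, so the last convergent with denominator <= 19 is p_0/q_0 = 4/1.
The closest fraction with denominator <= 19 is either p_0/q_0 or the intermediate fraction (k*p_0 + p_{-1})/(k*q_0 + q_{-1}) with the largest k >= 1 whose denominator stays <= 19; these approach x as k grows, and every other convergent or intermediate fraction in range is farther away.
Largest k: floor((19 - q_{-1})/q_0) = floor((19 - 0)/1) = 19 (using the seeds p_{-1} = 1, q_{-1} = 0).
That gives (19*4 + 1)/(19*1 + 0) = 77/19.
Compare the errors: |x - 4/1| = |326*1 - 4*81|/(81*1) = 2/81, and |x - 77/19| = |326*19 - 77*81|/(81*19) = 43/1539.
Cross-multiplying, 2*1539 = 3078 < 3483 = 43*81, so 2/81 is smaller: the convergent 4/1 is closer to x than 77/19.

4/1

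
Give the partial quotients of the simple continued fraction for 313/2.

[156; 2]

Run the Euclidean algorithm on 313 and 2; the successive quotients are the partial quotients a_0, a_1, ... (each step inverts the fractional part left over by the previous one):
  313 = 156*2 + 1, so a_0 = 156.
  2 = 2*1 + 0, so a_1 = 2.
The remainder reaches 0 after 2 divisions, so the expansion has 2 partial quotients, read off in order.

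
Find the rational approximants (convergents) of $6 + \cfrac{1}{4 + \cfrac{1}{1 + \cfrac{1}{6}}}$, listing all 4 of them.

Using the convergent recurrence p_i = a_i*p_{i-1} + p_{i-2}, q_i = a_i*q_{i-1} + q_{i-2} with p_{-2}=0, p_{-1}=1, q_{-2}=1, q_{-1}=0:
  i=0: a_0=6, p_0 = 6*1 + 0 = 6, q_0 = 6*0 + 1 = 1.
  i=1: a_1=4, p_1 = 4*6 + 1 = 25, q_1 = 4*1 + 0 = 4.
  i=2: a_2=1, p_2 = 1*25 + 6 = 31, q_2 = 1*4 + 1 = 5.
  i=3: a_3=6, p_3 = 6*31 + 25 = 211, q_3 = 6*5 + 4 = 34.

6/1, 25/4, 31/5, 211/34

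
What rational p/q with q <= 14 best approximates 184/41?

9/2

Expand x = 184/41 as a continued fraction with the Euclidean algorithm:
  184 = 4*41 + 20, so a_0 = 4.
  41 = 2*20 + 1, so a_1 = 2.
  20 = 20*1 + 0, so a_2 = 20.
so x = [4; 2, 20].
Convergents (p_i = a_i*p_{i-1} + p_{i-2}, q_i = a_i*q_{i-1} + q_{i-2} with p_{-2}=0, p_{-1}=1, q_{-2}=1, q_{-1}=0), until the denominator exceeds 14:
  i=0: a_0=4, p_0 = 4*1 + 0 = 4, q_0 = 4*0 + 1 = 1.
  i=1: a_1=2, p_1 = 2*4 + 1 = 9, q_1 = 2*1 + 0 = 2.
  i=2: a_2=20, p_2 = 20*9 + 4 = 184, q_2 = 20*2 + 1 = 41.
q_2 = 41 > 14, so the last convergent with denominator <= 14 is p_1/q_1 = 9/2.
The closest fraction with denominator <= 14 is either p_1/q_1 or the intermediate fraction (k*p_1 + p_0)/(k*q_1 + q_0) with the largest k >= 1 whose denominator stays <= 14; these approach x as k grows, and every other convergent or intermediate fraction in range is farther away.
Largest k: floor((14 - q_0)/q_1) = floor((14 - 1)/2) = 6.
That gives (6*9 + 4)/(6*2 + 1) = 58/13.
Compare the errors: |x - 9/2| = |184*2 - 9*41|/(41*2) = 1/82, and |x - 58/13| = |184*13 - 58*41|/(41*13) = 14/533.
Cross-multiplying, 1*533 = 533 < 1148 = 14*82, so 1/82 is smaller: the convergent 9/2 is closer to x than 58/13.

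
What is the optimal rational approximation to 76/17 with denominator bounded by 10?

40/9

Expand x = 76/17 as a continued fraction with the Euclidean algorithm:
  76 = 4*17 + 8, so a_0 = 4.
  17 = 2*8 + 1, so a_1 = 2.
  8 = 8*1 + 0, so a_2 = 8.
so x = [4; 2, 8].
Convergents (p_i = a_i*p_{i-1} + p_{i-2}, q_i = a_i*q_{i-1} + q_{i-2} with p_{-2}=0, p_{-1}=1, q_{-2}=1, q_{-1}=0), until the denominator exceeds 10:
  i=0: a_0=4, p_0 = 4*1 + 0 = 4, q_0 = 4*0 + 1 = 1.
  i=1: a_1=2, p_1 = 2*4 + 1 = 9, q_1 = 2*1 + 0 = 2.
  i=2: a_2=8, p_2 = 8*9 + 4 = 76, q_2 = 8*2 + 1 = 17.
q_2 = 17 > 10, so the last convergent with denominator <= 10 is p_1/q_1 = 9/2.
The closest fraction with denominator <= 10 is either p_1/q_1 or the intermediate fraction (k*p_1 + p_0)/(k*q_1 + q_0) with the largest k >= 1 whose denominator stays <= 10; these approach x as k grows, and every other convergent or intermediate fraction in range is farther away.
Largest k: floor((10 - q_0)/q_1) = floor((10 - 1)/2) = 4.
That gives (4*9 + 4)/(4*2 + 1) = 40/9.
Compare the errors: |x - 9/2| = |76*2 - 9*17|/(17*2) = 1/34, and |x - 40/9| = |76*9 - 40*17|/(17*9) = 4/153.
Cross-multiplying, 4*34 = 136 < 153 = 1*153, so 4/153 is smaller: the intermediate fraction 40/9 is closer to x than 9/2.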